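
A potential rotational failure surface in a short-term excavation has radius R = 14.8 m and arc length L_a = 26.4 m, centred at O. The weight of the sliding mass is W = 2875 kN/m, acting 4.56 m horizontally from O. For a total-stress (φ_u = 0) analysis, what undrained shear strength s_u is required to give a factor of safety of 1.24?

s_u = 41.6 kPa

FS = s_u·L_a·R / (W·d), so s_u = FS·W·d / (L_a·R).
s_u = 1.24·2875·4.56 / (26.40·14.8) = 16256.4 / 390.72 = 41.61 kPa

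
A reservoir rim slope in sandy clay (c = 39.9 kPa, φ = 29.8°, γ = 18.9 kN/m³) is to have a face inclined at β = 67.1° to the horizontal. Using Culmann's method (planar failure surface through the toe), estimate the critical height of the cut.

Culmann's analysis gives the critical failure plane at α_cr = (β + φ)/2 = (67.1 + 29.8)/2 = 48.4°, and the critical height
H_c = (4c/γ) · sinβ cosφ / [1 − cos(β − φ)]
    = (4·39.9/18.9) · sin67.1°·cos29.8° / [1 − cos(37.3°)]
    = 8.444 · 0.9212·0.8678 / [1 − 0.7955]
    = 8.444 · 0.7994 / 0.2045
    = 33.00 m

H_c = 33.00 m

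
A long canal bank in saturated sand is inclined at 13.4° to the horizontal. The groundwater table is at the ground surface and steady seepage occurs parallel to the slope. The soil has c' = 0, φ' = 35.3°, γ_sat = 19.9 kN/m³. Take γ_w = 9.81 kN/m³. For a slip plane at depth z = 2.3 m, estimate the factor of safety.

FS = 1.51

With seepage parallel to the slope and the water table at the surface, the effective normal stress on the slip plane uses the buoyant unit weight γ' = γ_sat − γ_w while the driving shear stress uses γ_sat:
FS = [c' + γ' z cos²β tanφ'] / [γ_sat z sinβ cosβ]
(For c' = 0 this reduces to FS = (γ'/γ_sat)·tanφ'/tanβ.)
γ' = 19.9 − 9.81 = 10.09 kN/m³
Numerator = 0.0 + 10.09·2.3·cos²13.4°·tan35.3° = 0.0 + 10.09·2.3·0.9463·0.7080 = 15.549 kPa
Denominator = 19.9·2.3·sin13.4°·cos13.4° = 19.9·2.3·0.2317·0.9728 = 10.318 kPa
FS = 15.549 / 10.318 = 1.507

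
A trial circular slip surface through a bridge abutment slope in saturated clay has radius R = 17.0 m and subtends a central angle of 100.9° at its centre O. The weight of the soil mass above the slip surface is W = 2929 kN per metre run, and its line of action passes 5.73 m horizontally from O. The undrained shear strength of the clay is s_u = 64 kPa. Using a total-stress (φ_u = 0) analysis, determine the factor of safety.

FS = 1.94

Taking moments about the centre O, the resisting moment is provided by the undrained shear strength acting along the arc:
Arc length L_a = R·θ = 17.0·(100.9°·π/180) = 17.0·1.7610 = 29.94 m
M_R = s_u·L_a·R = 64·29.94·17.0 = 32572.1 kN·m/m
M_D = W·d = 2929·5.73 = 16783.2 kN·m/m
FS = M_R / M_D = 32572.1 / 16783.2 = 1.941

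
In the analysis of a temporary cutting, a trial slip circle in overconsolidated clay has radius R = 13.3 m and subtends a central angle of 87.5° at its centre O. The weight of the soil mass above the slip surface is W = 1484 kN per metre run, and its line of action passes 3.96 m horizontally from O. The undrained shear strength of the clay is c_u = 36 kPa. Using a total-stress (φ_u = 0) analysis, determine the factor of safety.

Taking moments about the centre O, the resisting moment is provided by the undrained shear strength acting along the arc:
Arc length L_a = R·θ = 13.3·(87.5°·π/180) = 13.3·1.5272 = 20.31 m
M_R = c_u·L_a·R = 36·20.31·13.3 = 9725.0 kN·m/m
M_D = W·d = 1484·3.96 = 5876.6 kN·m/m
FS = M_R / M_D = 9725.0 / 5876.6 = 1.655

FS = 1.65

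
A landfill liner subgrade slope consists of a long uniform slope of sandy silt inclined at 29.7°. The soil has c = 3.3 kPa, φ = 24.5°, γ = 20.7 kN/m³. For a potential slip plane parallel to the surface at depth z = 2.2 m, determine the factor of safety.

FS = 0.97

For an infinite slope with a slip plane parallel to the surface (no pore pressure): FS = [c + γz cos²β tanφ] / [γz sinβ cosβ].
γz = 20.7·2.2 = 45.54 kN/m²
Numerator = 3.3 + 45.54·cos²29.7°·tan24.5° = 3.3 + 45.54·0.7545·0.4557 = 18.959 kPa
Denominator = 45.54·sin29.7°·cos29.7° = 45.54·0.4955·0.8686 = 19.599 kPa
FS = 18.959 / 19.599 = 0.967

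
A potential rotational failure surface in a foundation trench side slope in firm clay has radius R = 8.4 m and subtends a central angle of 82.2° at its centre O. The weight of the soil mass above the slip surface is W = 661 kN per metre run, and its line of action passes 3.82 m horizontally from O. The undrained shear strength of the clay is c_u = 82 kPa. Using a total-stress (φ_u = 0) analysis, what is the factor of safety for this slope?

Taking moments about the centre O, the resisting moment is provided by the undrained shear strength acting along the arc:
Arc length L_a = R·θ = 8.4·(82.2°·π/180) = 8.4·1.4347 = 12.05 m
M_R = c_u·L_a·R = 82·12.05·8.4 = 8300.8 kN·m/m
M_D = W·d = 661·3.82 = 2525.0 kN·m/m
FS = M_R / M_D = 8300.8 / 2525.0 = 3.287

FS = 3.29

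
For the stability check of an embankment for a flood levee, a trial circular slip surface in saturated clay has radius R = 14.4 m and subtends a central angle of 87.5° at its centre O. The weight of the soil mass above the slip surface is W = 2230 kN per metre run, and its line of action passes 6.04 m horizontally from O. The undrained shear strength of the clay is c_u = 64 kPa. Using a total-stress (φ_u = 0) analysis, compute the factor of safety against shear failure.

Taking moments about the centre O, the resisting moment is provided by the undrained shear strength acting along the arc:
Arc length L_a = R·θ = 14.4·(87.5°·π/180) = 14.4·1.5272 = 21.99 m
M_R = c_u·L_a·R = 64·21.99·14.4 = 20267.0 kN·m/m
M_D = W·d = 2230·6.04 = 13469.2 kN·m/m
FS = M_R / M_D = 20267.0 / 13469.2 = 1.505

FS = 1.50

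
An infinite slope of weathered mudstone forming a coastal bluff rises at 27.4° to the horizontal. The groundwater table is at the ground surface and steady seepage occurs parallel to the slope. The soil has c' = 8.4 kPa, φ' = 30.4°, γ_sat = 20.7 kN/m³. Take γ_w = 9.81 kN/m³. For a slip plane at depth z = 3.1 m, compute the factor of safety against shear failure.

With seepage parallel to the slope and the water table at the surface, the effective normal stress on the slip plane uses the buoyant unit weight γ' = γ_sat − γ_w while the driving shear stress uses γ_sat:
FS = [c' + γ' z cos²β tanφ'] / [γ_sat z sinβ cosβ]
γ' = 20.7 − 9.81 = 10.89 kN/m³
Numerator = 8.4 + 10.89·3.1·cos²27.4°·tan30.4° = 8.4 + 10.89·3.1·0.7882·0.5867 = 24.012 kPa
Denominator = 20.7·3.1·sin27.4°·cos27.4° = 20.7·3.1·0.4602·0.8878 = 26.218 kPa
FS = 24.012 / 26.218 = 0.916

FS = 0.92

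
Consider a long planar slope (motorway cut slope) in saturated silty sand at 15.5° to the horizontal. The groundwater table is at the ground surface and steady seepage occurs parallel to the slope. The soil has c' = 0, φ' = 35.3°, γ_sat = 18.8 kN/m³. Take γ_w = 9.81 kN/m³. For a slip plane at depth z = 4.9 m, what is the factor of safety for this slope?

FS = 1.22

With seepage parallel to the slope and the water table at the surface, the effective normal stress on the slip plane uses the buoyant unit weight γ' = γ_sat − γ_w while the driving shear stress uses γ_sat:
FS = [c' + γ' z cos²β tanφ'] / [γ_sat z sinβ cosβ]
(For c' = 0 this reduces to FS = (γ'/γ_sat)·tanφ'/tanβ.)
γ' = 18.8 − 9.81 = 8.99 kN/m³
Numerator = 0.0 + 8.99·4.9·cos²15.5°·tan35.3° = 0.0 + 8.99·4.9·0.9286·0.7080 = 28.962 kPa
Denominator = 18.8·4.9·sin15.5°·cos15.5° = 18.8·4.9·0.2672·0.9636 = 23.723 kPa
FS = 28.962 / 23.723 = 1.221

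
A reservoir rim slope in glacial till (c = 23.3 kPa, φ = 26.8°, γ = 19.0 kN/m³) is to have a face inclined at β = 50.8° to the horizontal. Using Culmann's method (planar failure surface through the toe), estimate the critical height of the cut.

Culmann's analysis gives the critical failure plane at α_cr = (β + φ)/2 = (50.8 + 26.8)/2 = 38.8°, and the critical height
H_c = (4c/γ) · sinβ cosφ / [1 − cos(β − φ)]
    = (4·23.3/19.0) · sin50.8°·cos26.8° / [1 − cos(24.0°)]
    = 4.905 · 0.7749·0.8926 / [1 − 0.9135]
    = 4.905 · 0.6917 / 0.0865
    = 39.25 m

H_c = 39.25 m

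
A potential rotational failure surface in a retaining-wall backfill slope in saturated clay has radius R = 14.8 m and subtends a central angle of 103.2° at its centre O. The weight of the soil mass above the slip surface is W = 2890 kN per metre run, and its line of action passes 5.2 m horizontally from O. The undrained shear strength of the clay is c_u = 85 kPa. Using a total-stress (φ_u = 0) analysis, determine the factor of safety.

Taking moments about the centre O, the resisting moment is provided by the undrained shear strength acting along the arc:
Arc length L_a = R·θ = 14.8·(103.2°·π/180) = 14.8·1.8012 = 26.66 m
M_R = c_u·L_a·R = 85·26.66·14.8 = 33535.1 kN·m/m
M_D = W·d = 2890·5.2 = 15028.0 kN·m/m
FS = M_R / M_D = 33535.1 / 15028.0 = 2.232

FS = 2.23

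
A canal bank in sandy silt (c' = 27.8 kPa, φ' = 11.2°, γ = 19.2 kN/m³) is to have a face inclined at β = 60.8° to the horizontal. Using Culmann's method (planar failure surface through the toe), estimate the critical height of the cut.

H_c = 14.09 m

Culmann's analysis gives the critical failure plane at α_cr = (β + φ')/2 = (60.8 + 11.2)/2 = 36.0°, and the critical height
H_c = (4c'/γ) · sinβ cosφ' / [1 − cos(β − φ')]
    = (4·27.8/19.2) · sin60.8°·cos11.2° / [1 − cos(49.6°)]
    = 5.792 · 0.8729·0.9810 / [1 − 0.6481]
    = 5.792 · 0.8563 / 0.3519
    = 14.09 m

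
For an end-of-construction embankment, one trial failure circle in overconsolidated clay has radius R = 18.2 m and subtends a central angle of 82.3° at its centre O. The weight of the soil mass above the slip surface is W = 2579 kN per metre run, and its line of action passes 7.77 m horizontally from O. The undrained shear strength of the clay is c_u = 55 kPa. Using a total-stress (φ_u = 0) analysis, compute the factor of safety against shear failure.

FS = 1.31

Taking moments about the centre O, the resisting moment is provided by the undrained shear strength acting along the arc:
Arc length L_a = R·θ = 18.2·(82.3°·π/180) = 18.2·1.4364 = 26.14 m
M_R = c_u·L_a·R = 55·26.14·18.2 = 26168.7 kN·m/m
M_D = W·d = 2579·7.77 = 20038.8 kN·m/m
FS = M_R / M_D = 26168.7 / 20038.8 = 1.306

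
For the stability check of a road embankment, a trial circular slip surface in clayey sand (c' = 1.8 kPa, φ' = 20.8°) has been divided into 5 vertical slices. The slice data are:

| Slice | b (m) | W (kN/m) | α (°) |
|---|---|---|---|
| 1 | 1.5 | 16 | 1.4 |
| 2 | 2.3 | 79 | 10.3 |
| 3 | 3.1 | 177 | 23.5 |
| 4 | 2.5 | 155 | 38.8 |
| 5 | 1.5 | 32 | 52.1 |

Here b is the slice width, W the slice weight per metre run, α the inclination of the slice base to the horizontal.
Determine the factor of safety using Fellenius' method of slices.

FS = 0.84

Ordinary method of slices: FS = Σ[c'·Δl_i + (W_i cosα_i)·tanφ'] / Σ W_i sinα_i, with Δl_i = b_i / cosα_i.
Slice 1: Δl = 1.5/cos1.4° = 1.500 m; N'_1 = 16·cos1.4° = 16.0; c'Δl = 2.70; W sinα = 0.4
Slice 2: Δl = 2.3/cos10.3° = 2.338 m; N'_2 = 79·cos10.3° = 77.7; c'Δl = 4.21; W sinα = 14.1
Slice 3: Δl = 3.1/cos23.5° = 3.380 m; N'_3 = 177·cos23.5° = 162.3; c'Δl = 6.08; W sinα = 70.6
Slice 4: Δl = 2.5/cos38.8° = 3.208 m; N'_4 = 155·cos38.8° = 120.8; c'Δl = 5.77; W sinα = 97.1
Slice 5: Δl = 1.5/cos52.1° = 2.442 m; N'_5 = 32·cos52.1° = 19.7; c'Δl = 4.40; W sinα = 25.3
Σc'Δl = 23.2 kN/m; ΣN' = 396.5 kN/m; ΣW sinα = 207.5 kN/m
Resisting = 23.2 + 396.5·tan20.8° = 23.2 + 150.6 = 173.8 kN/m
FS = 173.8 / 207.5 = 0.838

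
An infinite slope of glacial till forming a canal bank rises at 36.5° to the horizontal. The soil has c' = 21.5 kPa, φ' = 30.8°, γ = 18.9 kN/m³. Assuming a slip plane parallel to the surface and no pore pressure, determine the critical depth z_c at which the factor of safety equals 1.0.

z_c = 12.24 m

Setting FS = 1.00 in FS = [c' + γz cos²β tanφ'] / [γz sinβ cosβ] and solving for z:
z = c' / [γ cosβ (FS·sinβ − cosβ·tanφ')]
  = 21.5 / [18.9·cos36.5°·(1.00·sin36.5° − cos36.5°·tan30.8°)]
  = 21.5 / [18.9·0.8039·(1.00·0.5948 − 0.8039·0.5961)]
  = 21.5 / 1.7567 = 12.239 m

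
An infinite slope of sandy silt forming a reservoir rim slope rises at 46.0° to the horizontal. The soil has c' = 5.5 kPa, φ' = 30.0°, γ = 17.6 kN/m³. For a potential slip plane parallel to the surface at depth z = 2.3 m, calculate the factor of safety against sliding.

FS = 0.83

For an infinite slope with a slip plane parallel to the surface (no pore pressure): FS = [c' + γz cos²β tanφ'] / [γz sinβ cosβ].
γz = 17.6·2.3 = 40.48 kN/m²
Numerator = 5.5 + 40.48·cos²46.0°·tan30.0° = 5.5 + 40.48·0.4826·0.5774 = 16.778 kPa
Denominator = 40.48·sin46.0°·cos46.0° = 40.48·0.7193·0.6947 = 20.228 kPa
FS = 16.778 / 20.228 = 0.829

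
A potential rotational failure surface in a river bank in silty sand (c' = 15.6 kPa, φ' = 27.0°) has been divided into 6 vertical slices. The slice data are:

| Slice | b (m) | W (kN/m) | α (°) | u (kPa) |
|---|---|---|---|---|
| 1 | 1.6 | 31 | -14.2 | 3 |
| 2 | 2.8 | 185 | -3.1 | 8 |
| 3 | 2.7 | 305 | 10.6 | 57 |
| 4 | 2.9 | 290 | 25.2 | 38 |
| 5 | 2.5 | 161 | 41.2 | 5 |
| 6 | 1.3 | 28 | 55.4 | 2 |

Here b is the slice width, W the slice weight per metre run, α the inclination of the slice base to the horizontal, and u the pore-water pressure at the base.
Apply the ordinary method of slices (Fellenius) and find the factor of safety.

FS = 1.89

Ordinary method of slices: FS = Σ[c'·Δl_i + (W_i cosα_i − u_i·Δl_i)·tanφ'] / Σ W_i sinα_i, with Δl_i = b_i / cosα_i.
Slice 1: Δl = 1.6/cos(-14.2°) = 1.650 m; N'_1 = 31·cos(-14.2°) − 3·1.650 = 25.1; c'Δl = 25.75; W sinα = -7.6
Slice 2: Δl = 2.8/cos(-3.1°) = 2.804 m; N'_2 = 185·cos(-3.1°) − 8·2.804 = 162.3; c'Δl = 43.74; W sinα = -10.0
Slice 3: Δl = 2.7/cos10.6° = 2.747 m; N'_3 = 305·cos10.6° − 57·2.747 = 143.2; c'Δl = 42.85; W sinα = 56.1
Slice 4: Δl = 2.9/cos25.2° = 3.205 m; N'_4 = 290·cos25.2° − 38·3.205 = 140.6; c'Δl = 50.00; W sinα = 123.5
Slice 5: Δl = 2.5/cos41.2° = 3.323 m; N'_5 = 161·cos41.2° − 5·3.323 = 104.5; c'Δl = 51.83; W sinα = 106.0
Slice 6: Δl = 1.3/cos55.4° = 2.289 m; N'_6 = 28·cos55.4° − 2·2.289 = 11.3; c'Δl = 35.71; W sinα = 23.0
Σc'Δl = 249.9 kN/m; ΣN' = 587.1 kN/m; ΣW sinα = 291.1 kN/m
Resisting = 249.9 + 587.1·tan27.0° = 249.9 + 299.1 = 549.0 kN/m
FS = 549.0 / 291.1 = 1.886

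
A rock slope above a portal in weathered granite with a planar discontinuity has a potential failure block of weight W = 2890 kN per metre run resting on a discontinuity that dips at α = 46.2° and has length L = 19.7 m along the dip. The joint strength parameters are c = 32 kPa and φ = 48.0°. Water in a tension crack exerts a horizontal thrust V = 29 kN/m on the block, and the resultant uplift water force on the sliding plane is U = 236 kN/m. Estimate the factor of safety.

FS = 1.22

Resolving the block weight along and normal to the plane and applying the Mohr–Coulomb strength on the joint:
N' = W cosα − U − V sinα = 2890·cos46.2° − 236 − 29·sin46.2° = 1743.4 kN/m
Driving force T = W sinα + V cosα = 2890·sin46.2° + 29·cos46.2° = 2106.0 kN/m
Resisting force R = c·L + N'·tanφ = 32·19.7 + 1743.4·tan48.0° = 630.4 + 1936.2 = 2566.6 kN/m
FS = R / T = 2566.6 / 2106.0 = 1.219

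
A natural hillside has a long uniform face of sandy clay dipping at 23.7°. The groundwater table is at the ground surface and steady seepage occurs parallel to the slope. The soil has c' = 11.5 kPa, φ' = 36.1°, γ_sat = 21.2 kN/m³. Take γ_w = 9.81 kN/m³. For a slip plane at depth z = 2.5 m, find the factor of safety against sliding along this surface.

FS = 1.48

With seepage parallel to the slope and the water table at the surface, the effective normal stress on the slip plane uses the buoyant unit weight γ' = γ_sat − γ_w while the driving shear stress uses γ_sat:
FS = [c' + γ' z cos²β tanφ'] / [γ_sat z sinβ cosβ]
γ' = 21.2 − 9.81 = 11.39 kN/m³
Numerator = 11.5 + 11.39·2.5·cos²23.7°·tan36.1° = 11.5 + 11.39·2.5·0.8384·0.7292 = 28.910 kPa
Denominator = 21.2·2.5·sin23.7°·cos23.7° = 21.2·2.5·0.4019·0.9157 = 19.507 kPa
FS = 28.910 / 19.507 = 1.482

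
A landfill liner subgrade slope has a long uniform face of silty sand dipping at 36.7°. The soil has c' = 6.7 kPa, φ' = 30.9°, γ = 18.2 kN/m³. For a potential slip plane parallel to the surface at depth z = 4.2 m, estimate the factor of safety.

For an infinite slope with a slip plane parallel to the surface (no pore pressure): FS = [c' + γz cos²β tanφ'] / [γz sinβ cosβ].
γz = 18.2·4.2 = 76.44 kN/m²
Numerator = 6.7 + 76.44·cos²36.7°·tan30.9° = 6.7 + 76.44·0.6428·0.5985 = 36.109 kPa
Denominator = 76.44·sin36.7°·cos36.7° = 76.44·0.5976·0.8018 = 36.627 kPa
FS = 36.109 / 36.627 = 0.986

FS = 0.99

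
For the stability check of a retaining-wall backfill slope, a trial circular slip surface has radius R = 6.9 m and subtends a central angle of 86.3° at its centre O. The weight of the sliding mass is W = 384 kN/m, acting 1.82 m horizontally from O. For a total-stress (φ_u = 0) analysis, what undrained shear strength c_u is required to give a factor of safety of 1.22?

c_u = 11.9 kPa

FS = c_u·L_a·R / (W·d), so c_u = FS·W·d / (L_a·R).
Arc length L_a = R·θ = 6.9·(86.3°·π/180) = 6.9·1.5062 = 10.39 m
c_u = 1.22·384·1.82 / (10.39·6.9) = 852.6 / 71.71 = 11.89 kPa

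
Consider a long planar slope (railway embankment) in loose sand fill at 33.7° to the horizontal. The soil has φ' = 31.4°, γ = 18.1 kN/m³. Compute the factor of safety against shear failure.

FS = 0.92

For a dry cohesionless infinite slope the factor of safety is FS = tanφ' / tanβ.
FS = tan31.4° / tan33.7° = 0.6104 / 0.6669 = 0.915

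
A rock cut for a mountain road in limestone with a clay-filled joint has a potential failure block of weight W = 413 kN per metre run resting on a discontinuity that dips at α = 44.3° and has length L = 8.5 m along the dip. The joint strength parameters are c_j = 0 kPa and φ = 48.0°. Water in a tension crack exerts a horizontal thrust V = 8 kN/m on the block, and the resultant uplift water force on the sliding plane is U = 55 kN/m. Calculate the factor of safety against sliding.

FS = 0.89

Resolving the block weight along and normal to the plane and applying the Mohr–Coulomb strength on the joint:
N' = W cosα − U − V sinα = 413·cos44.3° − 55 − 8·sin44.3° = 235.0 kN/m
Driving force T = W sinα + V cosα = 413·sin44.3° + 8·cos44.3° = 294.2 kN/m
Resisting force R = c_j·L + N'·tanφ = 0·8.5 + 235.0·tan48.0° = 0.0 + 261.0 = 261.0 kN/m
FS = R / T = 261.0 / 294.2 = 0.887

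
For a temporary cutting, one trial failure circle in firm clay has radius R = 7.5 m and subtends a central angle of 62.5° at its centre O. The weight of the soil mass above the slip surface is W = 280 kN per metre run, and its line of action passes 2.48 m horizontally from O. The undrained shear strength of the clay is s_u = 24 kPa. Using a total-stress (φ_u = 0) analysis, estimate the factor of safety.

FS = 2.12

Taking moments about the centre O, the resisting moment is provided by the undrained shear strength acting along the arc:
Arc length L_a = R·θ = 7.5·(62.5°·π/180) = 7.5·1.0908 = 8.18 m
M_R = s_u·L_a·R = 24·8.18·7.5 = 1472.6 kN·m/m
M_D = W·d = 280·2.48 = 694.4 kN·m/m
FS = M_R / M_D = 1472.6 / 694.4 = 2.121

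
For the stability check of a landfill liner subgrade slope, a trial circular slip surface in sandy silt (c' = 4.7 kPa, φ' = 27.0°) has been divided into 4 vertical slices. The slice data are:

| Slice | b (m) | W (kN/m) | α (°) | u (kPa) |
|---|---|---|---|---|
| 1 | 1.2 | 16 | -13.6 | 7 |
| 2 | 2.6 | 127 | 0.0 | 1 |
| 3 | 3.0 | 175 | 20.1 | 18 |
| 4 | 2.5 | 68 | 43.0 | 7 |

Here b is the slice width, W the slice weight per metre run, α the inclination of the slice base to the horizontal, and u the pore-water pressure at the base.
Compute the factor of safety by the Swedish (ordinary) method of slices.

Ordinary method of slices: FS = Σ[c'·Δl_i + (W_i cosα_i − u_i·Δl_i)·tanφ'] / Σ W_i sinα_i, with Δl_i = b_i / cosα_i.
Slice 1: Δl = 1.2/cos(-13.6°) = 1.235 m; N'_1 = 16·cos(-13.6°) − 7·1.235 = 6.9; c'Δl = 5.80; W sinα = -3.8
Slice 2: Δl = 2.6/cos0.0° = 2.600 m; N'_2 = 127·cos0.0° − 1·2.600 = 124.4; c'Δl = 12.22; W sinα = 0.0
Slice 3: Δl = 3.0/cos20.1° = 3.195 m; N'_3 = 175·cos20.1° − 18·3.195 = 106.8; c'Δl = 15.01; W sinα = 60.1
Slice 4: Δl = 2.5/cos43.0° = 3.418 m; N'_4 = 68·cos43.0° − 7·3.418 = 25.8; c'Δl = 16.07; W sinα = 46.4
Σc'Δl = 49.1 kN/m; ΣN' = 264.0 kN/m; ΣW sinα = 102.8 kN/m
Resisting = 49.1 + 264.0·tan27.0° = 49.1 + 134.5 = 183.6 kN/m
FS = 183.6 / 102.8 = 1.787

FS = 1.79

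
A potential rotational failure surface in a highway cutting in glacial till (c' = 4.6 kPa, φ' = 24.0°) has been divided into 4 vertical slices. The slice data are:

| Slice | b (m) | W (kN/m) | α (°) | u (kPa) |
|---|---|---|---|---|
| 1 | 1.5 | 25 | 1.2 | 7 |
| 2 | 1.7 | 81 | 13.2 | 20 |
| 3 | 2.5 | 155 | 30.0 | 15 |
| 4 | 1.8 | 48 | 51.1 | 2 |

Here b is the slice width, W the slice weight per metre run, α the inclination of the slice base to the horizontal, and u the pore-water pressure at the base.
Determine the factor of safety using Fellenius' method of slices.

FS = 0.89

Ordinary method of slices: FS = Σ[c'·Δl_i + (W_i cosα_i − u_i·Δl_i)·tanφ'] / Σ W_i sinα_i, with Δl_i = b_i / cosα_i.
Slice 1: Δl = 1.5/cos1.2° = 1.500 m; N'_1 = 25·cos1.2° − 7·1.500 = 14.5; c'Δl = 6.90; W sinα = 0.5
Slice 2: Δl = 1.7/cos13.2° = 1.746 m; N'_2 = 81·cos13.2° − 20·1.746 = 43.9; c'Δl = 8.03; W sinα = 18.5
Slice 3: Δl = 2.5/cos30.0° = 2.887 m; N'_3 = 155·cos30.0° − 15·2.887 = 90.9; c'Δl = 13.28; W sinα = 77.5
Slice 4: Δl = 1.8/cos51.1° = 2.866 m; N'_4 = 48·cos51.1° − 2·2.866 = 24.4; c'Δl = 13.19; W sinα = 37.4
Σc'Δl = 41.4 kN/m; ΣN' = 173.8 kN/m; ΣW sinα = 133.9 kN/m
Resisting = 41.4 + 173.8·tan24.0° = 41.4 + 77.4 = 118.8 kN/m
FS = 118.8 / 133.9 = 0.887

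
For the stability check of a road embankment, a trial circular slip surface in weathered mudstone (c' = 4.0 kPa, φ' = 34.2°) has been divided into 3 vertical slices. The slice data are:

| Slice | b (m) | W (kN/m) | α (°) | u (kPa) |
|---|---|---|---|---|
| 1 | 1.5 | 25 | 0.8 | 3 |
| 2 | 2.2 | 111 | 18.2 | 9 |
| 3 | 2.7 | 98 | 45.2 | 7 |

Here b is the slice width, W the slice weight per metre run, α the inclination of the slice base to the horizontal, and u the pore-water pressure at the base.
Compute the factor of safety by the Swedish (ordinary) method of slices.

Ordinary method of slices: FS = Σ[c'·Δl_i + (W_i cosα_i − u_i·Δl_i)·tanφ'] / Σ W_i sinα_i, with Δl_i = b_i / cosα_i.
Slice 1: Δl = 1.5/cos0.8° = 1.500 m; N'_1 = 25·cos0.8° − 3·1.500 = 20.5; c'Δl = 6.00; W sinα = 0.3
Slice 2: Δl = 2.2/cos18.2° = 2.316 m; N'_2 = 111·cos18.2° − 9·2.316 = 84.6; c'Δl = 9.26; W sinα = 34.7
Slice 3: Δl = 2.7/cos45.2° = 3.832 m; N'_3 = 98·cos45.2° − 7·3.832 = 42.2; c'Δl = 15.33; W sinα = 69.5
Σc'Δl = 30.6 kN/m; ΣN' = 147.3 kN/m; ΣW sinα = 104.6 kN/m
Resisting = 30.6 + 147.3·tan34.2° = 30.6 + 100.1 = 130.7 kN/m
FS = 130.7 / 104.6 = 1.250

FS = 1.25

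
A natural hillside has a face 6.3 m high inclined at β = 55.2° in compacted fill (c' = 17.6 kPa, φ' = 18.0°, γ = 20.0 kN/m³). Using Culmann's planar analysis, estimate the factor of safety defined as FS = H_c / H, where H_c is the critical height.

H_c = (4c'/γ) · sinβ cosφ' / [1 − cos(β − φ')]
    = (4·17.6/20.0) · sin55.2°·cos18.0° / [1 − cos37.2°]
    = 3.520 · 0.7810 / 0.2035 = 13.51 m
FS = H_c / H = 13.51 / 6.3 = 2.145

FS = 2.14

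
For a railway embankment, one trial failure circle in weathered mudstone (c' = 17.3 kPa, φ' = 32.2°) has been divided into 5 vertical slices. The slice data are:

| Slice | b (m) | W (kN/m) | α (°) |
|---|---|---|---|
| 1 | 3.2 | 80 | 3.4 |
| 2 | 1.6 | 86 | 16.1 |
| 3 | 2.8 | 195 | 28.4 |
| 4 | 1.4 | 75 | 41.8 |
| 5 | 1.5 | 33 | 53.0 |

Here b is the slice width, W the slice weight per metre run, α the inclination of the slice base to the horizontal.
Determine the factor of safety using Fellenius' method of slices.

FS = 2.39

Ordinary method of slices: FS = Σ[c'·Δl_i + (W_i cosα_i)·tanφ'] / Σ W_i sinα_i, with Δl_i = b_i / cosα_i.
Slice 1: Δl = 3.2/cos3.4° = 3.206 m; N'_1 = 80·cos3.4° = 79.9; c'Δl = 55.46; W sinα = 4.7
Slice 2: Δl = 1.6/cos16.1° = 1.665 m; N'_2 = 86·cos16.1° = 82.6; c'Δl = 28.81; W sinα = 23.8
Slice 3: Δl = 2.8/cos28.4° = 3.183 m; N'_3 = 195·cos28.4° = 171.5; c'Δl = 55.07; W sinα = 92.7
Slice 4: Δl = 1.4/cos41.8° = 1.878 m; N'_4 = 75·cos41.8° = 55.9; c'Δl = 32.49; W sinα = 50.0
Slice 5: Δl = 1.5/cos53.0° = 2.492 m; N'_5 = 33·cos53.0° = 19.9; c'Δl = 43.12; W sinα = 26.4
Σc'Δl = 214.9 kN/m; ΣN' = 409.8 kN/m; ΣW sinα = 197.7 kN/m
Resisting = 214.9 + 409.8·tan32.2° = 214.9 + 258.1 = 473.0 kN/m
FS = 473.0 / 197.7 = 2.393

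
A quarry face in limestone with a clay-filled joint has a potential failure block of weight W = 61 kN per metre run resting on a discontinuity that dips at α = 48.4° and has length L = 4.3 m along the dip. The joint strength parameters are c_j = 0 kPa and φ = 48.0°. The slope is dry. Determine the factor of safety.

Resolving the block weight along and normal to the plane and applying the Mohr–Coulomb strength on the joint:
N' = W cosα = 61·cos48.4° = 40.5 kN/m
Driving force T = W sinα = 61·sin48.4° = 45.6 kN/m
Resisting force R = c_j·L + N'·tanφ = 0·4.3 + 40.5·tan48.0° = 0.0 + 45.0 = 45.0 kN/m
FS = R / T = 45.0 / 45.6 = 0.986

FS = 0.99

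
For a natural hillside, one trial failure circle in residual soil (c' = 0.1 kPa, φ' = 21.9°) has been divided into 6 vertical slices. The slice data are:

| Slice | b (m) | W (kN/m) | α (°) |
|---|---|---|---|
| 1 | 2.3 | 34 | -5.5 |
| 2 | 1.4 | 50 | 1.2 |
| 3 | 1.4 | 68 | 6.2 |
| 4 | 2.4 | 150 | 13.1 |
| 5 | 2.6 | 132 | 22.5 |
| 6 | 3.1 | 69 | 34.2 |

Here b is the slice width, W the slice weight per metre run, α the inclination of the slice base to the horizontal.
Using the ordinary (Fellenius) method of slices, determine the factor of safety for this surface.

Ordinary method of slices: FS = Σ[c'·Δl_i + (W_i cosα_i)·tanφ'] / Σ W_i sinα_i, with Δl_i = b_i / cosα_i.
Slice 1: Δl = 2.3/cos(-5.5°) = 2.311 m; N'_1 = 34·cos(-5.5°) = 33.8; c'Δl = 0.23; W sinα = -3.3
Slice 2: Δl = 1.4/cos1.2° = 1.400 m; N'_2 = 50·cos1.2° = 50.0; c'Δl = 0.14; W sinα = 1.0
Slice 3: Δl = 1.4/cos6.2° = 1.408 m; N'_3 = 68·cos6.2° = 67.6; c'Δl = 0.14; W sinα = 7.3
Slice 4: Δl = 2.4/cos13.1° = 2.464 m; N'_4 = 150·cos13.1° = 146.1; c'Δl = 0.25; W sinα = 34.0
Slice 5: Δl = 2.6/cos22.5° = 2.814 m; N'_5 = 132·cos22.5° = 122.0; c'Δl = 0.28; W sinα = 50.5
Slice 6: Δl = 3.1/cos34.2° = 3.748 m; N'_6 = 69·cos34.2° = 57.1; c'Δl = 0.37; W sinα = 38.8
Σc'Δl = 1.4 kN/m; ΣN' = 476.6 kN/m; ΣW sinα = 128.4 kN/m
Resisting = 1.4 + 476.6·tan21.9° = 1.4 + 191.6 = 193.0 kN/m
FS = 193.0 / 128.4 = 1.503

FS = 1.50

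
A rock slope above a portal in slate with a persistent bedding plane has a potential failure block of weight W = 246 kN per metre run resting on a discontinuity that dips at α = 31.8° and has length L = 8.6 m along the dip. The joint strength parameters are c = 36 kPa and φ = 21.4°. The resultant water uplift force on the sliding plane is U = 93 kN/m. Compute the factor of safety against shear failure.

FS = 2.74

Resolving the block weight along and normal to the plane and applying the Mohr–Coulomb strength on the joint:
N' = W cosα − U = 246·cos31.8° − 93 = 116.1 kN/m
Driving force T = W sinα = 246·sin31.8° = 129.6 kN/m
Resisting force R = c·L + N'·tanφ = 36·8.6 + 116.1·tan21.4° = 309.6 + 45.5 = 355.1 kN/m
FS = R / T = 355.1 / 129.6 = 2.739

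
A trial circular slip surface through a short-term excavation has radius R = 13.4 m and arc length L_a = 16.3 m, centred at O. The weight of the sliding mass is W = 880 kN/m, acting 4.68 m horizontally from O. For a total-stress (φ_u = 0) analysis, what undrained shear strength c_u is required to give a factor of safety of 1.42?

FS = c_u·L_a·R / (W·d), so c_u = FS·W·d / (L_a·R).
c_u = 1.42·880·4.68 / (16.30·13.4) = 5848.1 / 218.42 = 26.77 kPa

c_u = 26.8 kPa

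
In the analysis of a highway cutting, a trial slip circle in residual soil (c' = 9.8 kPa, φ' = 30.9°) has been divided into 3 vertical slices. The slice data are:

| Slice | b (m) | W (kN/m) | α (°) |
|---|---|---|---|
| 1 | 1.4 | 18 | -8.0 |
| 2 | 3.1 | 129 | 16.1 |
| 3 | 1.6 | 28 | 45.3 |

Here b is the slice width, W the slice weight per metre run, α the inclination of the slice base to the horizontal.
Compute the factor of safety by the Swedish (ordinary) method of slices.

FS = 3.09

Ordinary method of slices: FS = Σ[c'·Δl_i + (W_i cosα_i)·tanφ'] / Σ W_i sinα_i, with Δl_i = b_i / cosα_i.
Slice 1: Δl = 1.4/cos(-8.0°) = 1.414 m; N'_1 = 18·cos(-8.0°) = 17.8; c'Δl = 13.85; W sinα = -2.5
Slice 2: Δl = 3.1/cos16.1° = 3.227 m; N'_2 = 129·cos16.1° = 123.9; c'Δl = 31.62; W sinα = 35.8
Slice 3: Δl = 1.6/cos45.3° = 2.275 m; N'_3 = 28·cos45.3° = 19.7; c'Δl = 22.29; W sinα = 19.9
Σc'Δl = 67.8 kN/m; ΣN' = 161.5 kN/m; ΣW sinα = 53.2 kN/m
Resisting = 67.8 + 161.5·tan30.9° = 67.8 + 96.6 = 164.4 kN/m
FS = 164.4 / 53.2 = 3.092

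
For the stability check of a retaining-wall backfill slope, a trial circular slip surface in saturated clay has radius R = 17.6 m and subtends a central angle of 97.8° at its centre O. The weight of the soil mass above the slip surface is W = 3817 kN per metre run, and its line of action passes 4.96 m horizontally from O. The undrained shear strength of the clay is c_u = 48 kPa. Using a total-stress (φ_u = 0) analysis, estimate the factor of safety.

FS = 1.34

Taking moments about the centre O, the resisting moment is provided by the undrained shear strength acting along the arc:
Arc length L_a = R·θ = 17.6·(97.8°·π/180) = 17.6·1.7069 = 30.04 m
M_R = c_u·L_a·R = 48·30.04·17.6 = 25379.5 kN·m/m
M_D = W·d = 3817·4.96 = 18932.3 kN·m/m
FS = M_R / M_D = 25379.5 / 18932.3 = 1.341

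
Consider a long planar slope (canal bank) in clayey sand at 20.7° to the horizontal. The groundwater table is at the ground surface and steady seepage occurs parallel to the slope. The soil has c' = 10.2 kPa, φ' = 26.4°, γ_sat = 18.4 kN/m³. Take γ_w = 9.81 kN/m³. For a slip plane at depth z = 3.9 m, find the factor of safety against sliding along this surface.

With seepage parallel to the slope and the water table at the surface, the effective normal stress on the slip plane uses the buoyant unit weight γ' = γ_sat − γ_w while the driving shear stress uses γ_sat:
FS = [c' + γ' z cos²β tanφ'] / [γ_sat z sinβ cosβ]
γ' = 18.4 − 9.81 = 8.59 kN/m³
Numerator = 10.2 + 8.59·3.9·cos²20.7°·tan26.4° = 10.2 + 8.59·3.9·0.8751·0.4964 = 24.752 kPa
Denominator = 18.4·3.9·sin20.7°·cos20.7° = 18.4·3.9·0.3535·0.9354 = 23.728 kPa
FS = 24.752 / 23.728 = 1.043

FS = 1.04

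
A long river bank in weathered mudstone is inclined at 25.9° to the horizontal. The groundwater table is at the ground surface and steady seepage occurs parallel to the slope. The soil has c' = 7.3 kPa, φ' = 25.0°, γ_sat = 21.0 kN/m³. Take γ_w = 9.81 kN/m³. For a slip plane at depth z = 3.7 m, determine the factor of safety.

FS = 0.75

With seepage parallel to the slope and the water table at the surface, the effective normal stress on the slip plane uses the buoyant unit weight γ' = γ_sat − γ_w while the driving shear stress uses γ_sat:
FS = [c' + γ' z cos²β tanφ'] / [γ_sat z sinβ cosβ]
γ' = 21.0 − 9.81 = 11.19 kN/m³
Numerator = 7.3 + 11.19·3.7·cos²25.9°·tan25.0° = 7.3 + 11.19·3.7·0.8092·0.4663 = 22.923 kPa
Denominator = 21.0·3.7·sin25.9°·cos25.9° = 21.0·3.7·0.4368·0.8996 = 30.531 kPa
FS = 22.923 / 30.531 = 0.751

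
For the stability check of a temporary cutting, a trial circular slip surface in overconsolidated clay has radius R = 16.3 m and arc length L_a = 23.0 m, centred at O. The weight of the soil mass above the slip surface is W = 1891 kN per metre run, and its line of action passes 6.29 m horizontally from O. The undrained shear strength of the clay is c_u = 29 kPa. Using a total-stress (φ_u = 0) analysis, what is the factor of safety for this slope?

FS = 0.91

Taking moments about the centre O, the resisting moment is provided by the undrained shear strength acting along the arc:
M_R = c_u·L_a·R = 29·23.00·16.3 = 10872.1 kN·m/m
M_D = W·d = 1891·6.29 = 11894.4 kN·m/m
FS = M_R / M_D = 10872.1 / 11894.4 = 0.914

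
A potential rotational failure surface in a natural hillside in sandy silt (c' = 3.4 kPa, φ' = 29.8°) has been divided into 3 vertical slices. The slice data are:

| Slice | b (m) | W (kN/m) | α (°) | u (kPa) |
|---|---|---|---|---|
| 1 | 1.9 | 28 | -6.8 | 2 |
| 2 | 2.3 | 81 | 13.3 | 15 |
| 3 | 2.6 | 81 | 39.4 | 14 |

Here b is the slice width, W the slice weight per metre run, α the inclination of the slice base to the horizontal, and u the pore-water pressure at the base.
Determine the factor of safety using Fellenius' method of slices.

FS = 1.10

Ordinary method of slices: FS = Σ[c'·Δl_i + (W_i cosα_i − u_i·Δl_i)·tanφ'] / Σ W_i sinα_i, with Δl_i = b_i / cosα_i.
Slice 1: Δl = 1.9/cos(-6.8°) = 1.913 m; N'_1 = 28·cos(-6.8°) − 2·1.913 = 24.0; c'Δl = 6.51; W sinα = -3.3
Slice 2: Δl = 2.3/cos13.3° = 2.363 m; N'_2 = 81·cos13.3° − 15·2.363 = 43.4; c'Δl = 8.04; W sinα = 18.6
Slice 3: Δl = 2.6/cos39.4° = 3.365 m; N'_3 = 81·cos39.4° − 14·3.365 = 15.5; c'Δl = 11.44; W sinα = 51.4
Σc'Δl = 26.0 kN/m; ΣN' = 82.8 kN/m; ΣW sinα = 66.7 kN/m
Resisting = 26.0 + 82.8·tan29.8° = 26.0 + 47.4 = 73.4 kN/m
FS = 73.4 / 66.7 = 1.100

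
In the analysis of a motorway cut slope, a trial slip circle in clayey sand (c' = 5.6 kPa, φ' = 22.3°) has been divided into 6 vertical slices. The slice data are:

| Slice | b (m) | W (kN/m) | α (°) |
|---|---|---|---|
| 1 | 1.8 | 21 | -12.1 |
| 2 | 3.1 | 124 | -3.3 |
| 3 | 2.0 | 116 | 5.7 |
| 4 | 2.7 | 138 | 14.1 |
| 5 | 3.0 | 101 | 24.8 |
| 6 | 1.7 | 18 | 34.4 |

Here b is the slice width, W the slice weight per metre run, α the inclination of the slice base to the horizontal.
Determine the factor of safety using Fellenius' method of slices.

FS = 3.36

Ordinary method of slices: FS = Σ[c'·Δl_i + (W_i cosα_i)·tanφ'] / Σ W_i sinα_i, with Δl_i = b_i / cosα_i.
Slice 1: Δl = 1.8/cos(-12.1°) = 1.841 m; N'_1 = 21·cos(-12.1°) = 20.5; c'Δl = 10.31; W sinα = -4.4
Slice 2: Δl = 3.1/cos(-3.3°) = 3.105 m; N'_2 = 124·cos(-3.3°) = 123.8; c'Δl = 17.39; W sinα = -7.1
Slice 3: Δl = 2.0/cos5.7° = 2.010 m; N'_3 = 116·cos5.7° = 115.4; c'Δl = 11.26; W sinα = 11.5
Slice 4: Δl = 2.7/cos14.1° = 2.784 m; N'_4 = 138·cos14.1° = 133.8; c'Δl = 15.59; W sinα = 33.6
Slice 5: Δl = 3.0/cos24.8° = 3.305 m; N'_5 = 101·cos24.8° = 91.7; c'Δl = 18.51; W sinα = 42.4
Slice 6: Δl = 1.7/cos34.4° = 2.060 m; N'_6 = 18·cos34.4° = 14.9; c'Δl = 11.54; W sinα = 10.2
Σc'Δl = 84.6 kN/m; ΣN' = 500.1 kN/m; ΣW sinα = 86.1 kN/m
Resisting = 84.6 + 500.1·tan22.3° = 84.6 + 205.1 = 289.7 kN/m
FS = 289.7 / 86.1 = 3.363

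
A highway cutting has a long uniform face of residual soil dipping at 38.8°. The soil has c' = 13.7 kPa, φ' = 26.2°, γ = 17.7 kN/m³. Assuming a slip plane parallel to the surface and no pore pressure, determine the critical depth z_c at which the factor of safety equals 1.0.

Setting FS = 1.00 in FS = [c' + γz cos²β tanφ'] / [γz sinβ cosβ] and solving for z:
z = c' / [γ cosβ (FS·sinβ − cosβ·tanφ')]
  = 13.7 / [17.7·cos38.8°·(1.00·sin38.8° − cos38.8°·tan26.2°)]
  = 13.7 / [17.7·0.7793·(1.00·0.6266 − 0.7793·0.4921)]
  = 13.7 / 3.3537 = 4.085 m

z_c = 4.09 m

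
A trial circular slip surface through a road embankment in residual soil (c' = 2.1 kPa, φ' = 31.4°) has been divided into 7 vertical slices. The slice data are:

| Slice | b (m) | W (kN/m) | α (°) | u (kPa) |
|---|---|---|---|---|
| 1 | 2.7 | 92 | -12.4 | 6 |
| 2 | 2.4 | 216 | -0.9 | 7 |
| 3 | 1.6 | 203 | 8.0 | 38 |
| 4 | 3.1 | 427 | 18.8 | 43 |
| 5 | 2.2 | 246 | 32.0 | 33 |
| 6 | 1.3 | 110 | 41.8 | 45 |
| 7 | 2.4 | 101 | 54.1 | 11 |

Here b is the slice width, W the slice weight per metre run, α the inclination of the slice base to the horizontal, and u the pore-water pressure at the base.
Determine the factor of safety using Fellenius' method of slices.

Ordinary method of slices: FS = Σ[c'·Δl_i + (W_i cosα_i − u_i·Δl_i)·tanφ'] / Σ W_i sinα_i, with Δl_i = b_i / cosα_i.
Slice 1: Δl = 2.7/cos(-12.4°) = 2.764 m; N'_1 = 92·cos(-12.4°) − 6·2.764 = 73.3; c'Δl = 5.81; W sinα = -19.8
Slice 2: Δl = 2.4/cos(-0.9°) = 2.400 m; N'_2 = 216·cos(-0.9°) − 7·2.400 = 199.2; c'Δl = 5.04; W sinα = -3.4
Slice 3: Δl = 1.6/cos8.0° = 1.616 m; N'_3 = 203·cos8.0° − 38·1.616 = 139.6; c'Δl = 3.39; W sinα = 28.3
Slice 4: Δl = 3.1/cos18.8° = 3.275 m; N'_4 = 427·cos18.8° − 43·3.275 = 263.4; c'Δl = 6.88; W sinα = 137.6
Slice 5: Δl = 2.2/cos32.0° = 2.594 m; N'_5 = 246·cos32.0° − 33·2.594 = 123.0; c'Δl = 5.45; W sinα = 130.4
Slice 6: Δl = 1.3/cos41.8° = 1.744 m; N'_6 = 110·cos41.8° − 45·1.744 = 3.5; c'Δl = 3.66; W sinα = 73.3
Slice 7: Δl = 2.4/cos54.1° = 4.093 m; N'_7 = 101·cos54.1° − 11·4.093 = 14.2; c'Δl = 8.60; W sinα = 81.8
Σc'Δl = 38.8 kN/m; ΣN' = 816.2 kN/m; ΣW sinα = 428.2 kN/m
Resisting = 38.8 + 816.2·tan31.4° = 38.8 + 498.2 = 537.0 kN/m
FS = 537.0 / 428.2 = 1.254

FS = 1.25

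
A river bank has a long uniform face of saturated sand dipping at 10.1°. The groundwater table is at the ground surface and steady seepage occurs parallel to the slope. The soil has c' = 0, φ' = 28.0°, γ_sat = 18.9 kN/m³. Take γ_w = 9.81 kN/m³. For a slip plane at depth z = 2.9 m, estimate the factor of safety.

With seepage parallel to the slope and the water table at the surface, the effective normal stress on the slip plane uses the buoyant unit weight γ' = γ_sat − γ_w while the driving shear stress uses γ_sat:
FS = [c' + γ' z cos²β tanφ'] / [γ_sat z sinβ cosβ]
(For c' = 0 this reduces to FS = (γ'/γ_sat)·tanφ'/tanβ.)
γ' = 18.9 − 9.81 = 9.09 kN/m³
Numerator = 0.0 + 9.09·2.9·cos²10.1°·tan28.0° = 0.0 + 9.09·2.9·0.9692·0.5317 = 13.585 kPa
Denominator = 18.9·2.9·sin10.1°·cos10.1° = 18.9·2.9·0.1754·0.9845 = 9.463 kPa
FS = 13.585 / 9.463 = 1.436

FS = 1.44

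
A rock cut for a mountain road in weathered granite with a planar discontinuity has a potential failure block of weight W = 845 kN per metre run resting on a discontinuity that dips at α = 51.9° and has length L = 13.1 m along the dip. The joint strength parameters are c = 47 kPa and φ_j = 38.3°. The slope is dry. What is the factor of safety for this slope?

FS = 1.55

Resolving the block weight along and normal to the plane and applying the Mohr–Coulomb strength on the joint:
N' = W cosα = 845·cos51.9° = 521.4 kN/m
Driving force T = W sinα = 845·sin51.9° = 665.0 kN/m
Resisting force R = c·L + N'·tanφ_j = 47·13.1 + 521.4·tan38.3° = 615.7 + 411.8 = 1027.5 kN/m
FS = R / T = 1027.5 / 665.0 = 1.545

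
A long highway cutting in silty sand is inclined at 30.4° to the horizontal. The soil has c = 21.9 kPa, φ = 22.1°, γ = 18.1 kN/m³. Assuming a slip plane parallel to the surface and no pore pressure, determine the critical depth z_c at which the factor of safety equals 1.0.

Setting FS = 1.00 in FS = [c + γz cos²β tanφ] / [γz sinβ cosβ] and solving for z:
z = c / [γ cosβ (FS·sinβ − cosβ·tanφ)]
  = 21.9 / [18.1·cos30.4°·(1.00·sin30.4° − cos30.4°·tan22.1°)]
  = 21.9 / [18.1·0.8625·(1.00·0.5060 − 0.8625·0.4061)]
  = 21.9 / 2.4323 = 9.004 m

z_c = 9.00 m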